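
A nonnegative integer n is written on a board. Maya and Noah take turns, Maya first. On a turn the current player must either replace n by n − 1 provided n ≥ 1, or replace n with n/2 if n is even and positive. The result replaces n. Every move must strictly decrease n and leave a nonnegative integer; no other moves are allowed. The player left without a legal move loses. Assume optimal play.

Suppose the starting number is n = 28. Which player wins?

Positions with no move are L. A position that does have a move is losing for the player to move precisely when every available move leads to a winning position for the opponent. Fill in the labels:
n=0: no move → L
n=1: W (go to 0, an L position)
n=2: L (sole option 1(W) is W)
n=3: W (go to 2, an L position)
n=4: W (go to 2, an L position)
n=5: L (sole option 4(W) is W)
n=6: W (go to 5, an L position)
n=7: L (sole option 6(W) is W)
n=8: W (go to 7, an L position)
n=9: L (sole option 8(W) is W)
n=10: W (go to 5, an L position)
n=11: L (sole option 10(W) is W)
n=12: W (go to 11, an L position)
n=13: L (sole option 12(W) is W)
n=14: W (go to 7, an L position)
n=15: L (sole option 14(W) is W)
n=16: W (go to 15, an L position)
n=17: L (sole option 16(W) is W)
n=18: W (go to 9, an L position)
n=19: L (sole option 18(W) is W)
n=20: W (go to 19, an L position)
n=21: L (sole option 20(W) is W)
n=22: W (go to 11, an L position)
n=23: L (sole option 22(W) is W)
n=24: W (go to 23, an L position)
n=25: L (sole option 24(W) is W)
n=26: W (go to 13, an L position)
n=27: L (sole option 26(W) is W)
n=28: W (go to 27, an L position)
From 28 Maya can move to 27, reaching an L position.

Maya wins.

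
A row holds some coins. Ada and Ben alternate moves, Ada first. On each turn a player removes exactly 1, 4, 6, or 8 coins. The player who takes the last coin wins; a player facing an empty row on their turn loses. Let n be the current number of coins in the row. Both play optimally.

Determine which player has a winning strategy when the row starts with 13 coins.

Ada wins.

Label each position W (a win for the player to move) or L (a loss). A position with no legal move is L; any other position is W exactly when some move reaches an L, and L when every move reaches a W.
n=0: no move → L
n=1: →0(L), so W
n=2: →1(W) only, which is W, so L
n=3: →2(L), so W
n=4: →0(L), so W
n=5: →4(W), 1(W) — all W, so L
n=6: →5(L), so W
n=7: →6(W), 3(W), 1(W) — all W, so L
n=8: →7(L), so W
n=9: →5(L), so W
n=10: →2(L), so W
n=11: →7(L), so W
n=12: →11(W), 8(W), 6(W), 4(W) — all W, so L
n=13: →12(L), so W
The starting position 13 is W: Ada should remove 1, leaving 12, handing over an L position.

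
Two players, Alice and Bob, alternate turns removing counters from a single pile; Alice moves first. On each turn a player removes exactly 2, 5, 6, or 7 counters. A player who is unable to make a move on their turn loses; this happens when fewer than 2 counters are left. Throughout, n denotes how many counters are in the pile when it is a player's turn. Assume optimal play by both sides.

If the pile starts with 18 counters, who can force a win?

Use the standard recursion: the mover loses at a terminal position; elsewhere, the mover wins exactly when some move hands the opponent an L position.
n=0: no move → L
n=1: no move → L
n=2: reaches L-position 0 → W
n=3: reaches L-position 1 → W
n=4: only reaches 2(W), which is W → L
n=5: reaches L-position 0 → W
n=6: reaches L-position 4 → W
n=7: reaches L-position 1 → W
n=8: reaches L-position 1 → W
n=9: reaches L-position 4 → W
n=10: reaches L-position 4 → W
n=11: reaches L-position 4 → W
n=12: only reaches 10(W), 7(W), 6(W), 5(W), all W → L
n=13: only reaches 11(W), 8(W), 7(W), 6(W), all W → L
n=14: reaches L-position 12 → W
n=15: reaches L-position 13 → W
n=16: only reaches 14(W), 11(W), 10(W), 9(W), all W → L
n=17: reaches L-position 12 → W
n=18: reaches L-position 16 → W
The starting position 18 is W: Alice should remove 2, leaving 16, handing over an L position.

Alice wins.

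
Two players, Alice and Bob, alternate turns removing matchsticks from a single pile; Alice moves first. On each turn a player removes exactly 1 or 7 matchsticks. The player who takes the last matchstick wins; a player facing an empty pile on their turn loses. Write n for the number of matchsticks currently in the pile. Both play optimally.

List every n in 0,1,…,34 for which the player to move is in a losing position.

Label each position W (a win for the player to move) or L (a loss). A position with no legal move is L; any other position is W exactly when some move reaches an L, and L when every move reaches a W.
n=0: no move → L
n=1: →0(L), so W
n=2: →1(W) only, which is W, so L
n=3: →2(L), so W
n=4: →3(W) only, which is W, so L
n=5: →4(L), so W
n=6: →5(W) only, which is W, so L
n=7: →6(L), so W
n=8: →7(W), 1(W) — all W, so L
n=9: →8(L), so W
n=10: →9(W), 3(W) — all W, so L
n=11: →10(L), so W
n=12: →11(W), 5(W) — all W, so L
n=13: →12(L), so W
n=14: →13(W), 7(W) — all W, so L
n=15: →14(L), so W
n=16: →15(W), 9(W) — all W, so L
n=17: →16(L), so W
n=18: →17(W), 11(W) — all W, so L
n=19: →18(L), so W
n=20: →19(W), 13(W) — all W, so L
n=21: →20(L), so W
n=22: →21(W), 15(W) — all W, so L
n=23: →22(L), so W
n=24: →23(W), 17(W) — all W, so L
n=25: →24(L), so W
n=26: →25(W), 19(W) — all W, so L
n=27: →26(L), so W
n=28: →27(W), 21(W) — all W, so L
n=29: →28(L), so W
n=30: →29(W), 23(W) — all W, so L
n=31: →30(L), so W
n=32: →31(W), 25(W) — all W, so L
n=33: →32(L), so W
n=34: →33(W), 27(W) — all W, so L
The losing starting values of n are exactly the entries labelled L in this table (18 of them).

0, 2, 4, 6, 8, 10, 12, 14, 16, 18, 20, 22, 24, 26, 28, 30, 32, 34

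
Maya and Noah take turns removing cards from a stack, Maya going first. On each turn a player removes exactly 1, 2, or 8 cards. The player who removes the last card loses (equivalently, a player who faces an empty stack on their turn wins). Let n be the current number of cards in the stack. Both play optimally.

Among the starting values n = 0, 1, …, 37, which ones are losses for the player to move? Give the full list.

Work bottom-up. With no move the player to move wins. Otherwise the position is W if at least one move leads to an L position for the opponent, and L if every move leads to a W.
n=0: no move; the opponent has just taken the last card and therefore loses → W
n=1: →0(W) only, which is W, so L
n=2: →1(L), so W
n=3: →1(L), so W
n=4: →3(W), 2(W) — all W, so L
n=5: →4(L), so W
n=6: →4(L), so W
n=7: →6(W), 5(W) — all W, so L
n=8: →7(L), so W
n=9: →7(L), so W
n=10: →9(W), 8(W), 2(W) — all W, so L
n=11: →10(L), so W
n=12: →10(L), so W
n=13: →12(W), 11(W), 5(W) — all W, so L
n=14: →13(L), so W
n=15: →13(L), so W
n=16: →15(W), 14(W), 8(W) — all W, so L
n=17: →16(L), so W
n=18: →16(L), so W
n=19: →18(W), 17(W), 11(W) — all W, so L
n=20: →19(L), so W
n=21: →19(L), so W
n=22: →21(W), 20(W), 14(W) — all W, so L
n=23: →22(L), so W
n=24: →22(L), so W
n=25: →24(W), 23(W), 17(W) — all W, so L
n=26: →25(L), so W
n=27: →25(L), so W
n=28: →27(W), 26(W), 20(W) — all W, so L
n=29: →28(L), so W
n=30: →28(L), so W
n=31: →30(W), 29(W), 23(W) — all W, so L
n=32: →31(L), so W
n=33: →31(L), so W
n=34: →33(W), 32(W), 26(W) — all W, so L
n=35: →34(L), so W
n=36: →34(L), so W
n=37: →36(W), 35(W), 29(W) — all W, so L
The losing starting values of n are exactly the entries labelled L in this table (13 of them).

1, 4, 7, 10, 13, 16, 19, 22, 25, 28, 31, 34, 37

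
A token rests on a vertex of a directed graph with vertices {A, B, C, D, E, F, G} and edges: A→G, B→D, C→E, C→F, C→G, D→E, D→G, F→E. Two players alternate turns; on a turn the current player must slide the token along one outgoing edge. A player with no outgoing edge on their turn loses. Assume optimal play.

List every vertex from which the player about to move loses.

Build the W/L table. Terminal = L. A non-terminal position is W if it has a move to some L; otherwise it is L.
Every edge goes from a vertex to one that appears earlier in the order E, G, F, C, D, A, B, so processing vertices in that order labels each vertex after all of its successors.
E: no outgoing edge → L
G: no outgoing edge → L
F: →E(L), so W
C: →G(L), so W
D: →G(L), so W
A: →G(L), so W
B: →D(W) only, which is W, so L
Reading off the rows marked L gives the requested list; there are 3 such vertices.

B, E, G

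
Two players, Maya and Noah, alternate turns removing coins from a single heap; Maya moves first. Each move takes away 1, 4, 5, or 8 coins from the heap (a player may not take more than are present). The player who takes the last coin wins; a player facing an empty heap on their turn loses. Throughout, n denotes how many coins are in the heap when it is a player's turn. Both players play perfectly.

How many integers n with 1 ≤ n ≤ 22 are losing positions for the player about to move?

Work bottom-up. With no move the player to move loses. Otherwise the position is W if at least one move leads to an L position for the opponent, and L if every move leads to a W.
n=0: no move → L
n=1: reaches L-position 0 → W
n=2: only reaches 1(W), which is W → L
n=3: reaches L-position 2 → W
n=4: reaches L-position 0 → W
n=5: reaches L-position 0 → W
n=6: reaches L-position 2 → W
n=7: reaches L-position 2 → W
n=8: reaches L-position 0 → W
n=9: only reaches 8(W), 5(W), 4(W), 1(W), all W → L
n=10: reaches L-position 9 → W
n=11: only reaches 10(W), 7(W), 6(W), 3(W), all W → L
n=12: reaches L-position 11 → W
n=13: reaches L-position 9 → W
n=14: reaches L-position 9 → W
n=15: reaches L-position 11 → W
n=16: reaches L-position 11 → W
n=17: reaches L-position 9 → W
n=18: only reaches 17(W), 14(W), 13(W), 10(W), all W → L
n=19: reaches L-position 18 → W
n=20: only reaches 19(W), 16(W), 15(W), 12(W), all W → L
n=21: reaches L-position 20 → W
n=22: reaches L-position 18 → W
L entries with 1 ≤ n ≤ 22 (n=0 is outside the asked range and is not counted): n = 2, 9, 11, 18, 20; that makes 5.

5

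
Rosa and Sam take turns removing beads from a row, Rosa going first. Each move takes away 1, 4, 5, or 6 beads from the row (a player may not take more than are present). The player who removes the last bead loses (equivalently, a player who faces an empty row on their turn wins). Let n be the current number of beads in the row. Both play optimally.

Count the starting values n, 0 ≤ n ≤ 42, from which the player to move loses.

Classify positions by backward induction: terminal positions (no move available) are W. From any other position, the mover wins iff some move reaches an L.
n=0: no move; the opponent has just taken the last bead and therefore loses → W
n=1: only reaches 0(W), which is W → L
n=2: reaches L-position 1 → W
n=3: only reaches 2(W), which is W → L
n=4: reaches L-position 3 → W
n=5: reaches L-position 1 → W
n=6: reaches L-position 1 → W
n=7: reaches L-position 3 → W
n=8: reaches L-position 3 → W
n=9: reaches L-position 3 → W
n=10: only reaches 9(W), 6(W), 5(W), 4(W), all W → L
n=11: reaches L-position 10 → W
n=12: only reaches 11(W), 8(W), 7(W), 6(W), all W → L
n=13: reaches L-position 12 → W
n=14: reaches L-position 10 → W
n=15: reaches L-position 10 → W
n=16: reaches L-position 12 → W
n=17: reaches L-position 12 → W
n=18: reaches L-position 12 → W
n=19: only reaches 18(W), 15(W), 14(W), 13(W), all W → L
n=20: reaches L-position 19 → W
n=21: only reaches 20(W), 17(W), 16(W), 15(W), all W → L
n=22: reaches L-position 21 → W
n=23: reaches L-position 19 → W
n=24: reaches L-position 19 → W
n=25: reaches L-position 21 → W
n=26: reaches L-position 21 → W
n=27: reaches L-position 21 → W
n=28: only reaches 27(W), 24(W), 23(W), 22(W), all W → L
n=29: reaches L-position 28 → W
n=30: only reaches 29(W), 26(W), 25(W), 24(W), all W → L
n=31: reaches L-position 30 → W
n=32: reaches L-position 28 → W
n=33: reaches L-position 28 → W
n=34: reaches L-position 30 → W
n=35: reaches L-position 30 → W
n=36: reaches L-position 30 → W
n=37: only reaches 36(W), 33(W), 32(W), 31(W), all W → L
n=38: reaches L-position 37 → W
n=39: only reaches 38(W), 35(W), 34(W), 33(W), all W → L
n=40: reaches L-position 39 → W
n=41: reaches L-position 37 → W
n=42: reaches L-position 37 → W
L entries with 0 ≤ n ≤ 42: n = 1, 3, 10, 12, 19, 21, 28, 30, 37, 39; that makes 10.

10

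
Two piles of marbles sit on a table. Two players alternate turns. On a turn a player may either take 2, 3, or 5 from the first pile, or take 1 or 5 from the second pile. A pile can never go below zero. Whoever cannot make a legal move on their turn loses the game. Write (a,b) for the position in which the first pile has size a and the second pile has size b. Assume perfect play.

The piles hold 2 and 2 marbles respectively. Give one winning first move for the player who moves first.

Move to (0,2).

Positions with no move are L. A position that does have a move is losing for the player to move precisely when every available move leads to a winning position for the opponent. Fill in the labels:
No move ever increases a pile, so every position that can arise here has a ≤ 2 and b ≤ 2; it is enough to label the cells with 0 ≤ a ≤ 2 and 0 ≤ b ≤ 2.
Every move lowers a or b (never raises either), so fill the grid row by row in increasing a, and left to right within a row: each cell's successors are then already labelled.
      b=0  b=1  b=2
a=0:    L    W    L
a=1:    L    W    L
a=2:    W    L    W
Cells with no legal move (terminal, hence L): (0,0), (1,0).
The remaining L cells, each justified by listing all of its moves:
(0,2): →(0,1)(W) only, which is W, so L
(1,2): →(1,1)(W) only, which is W, so L
(2,1): →(0,1)(W), (2,0)(W) — all W, so L
Every other cell has at least one move into one of the L cells above, so it is W.
From (2,2), the L positions reachable in one move are: (0,2), (2,1). Any move reaching one of these is winning.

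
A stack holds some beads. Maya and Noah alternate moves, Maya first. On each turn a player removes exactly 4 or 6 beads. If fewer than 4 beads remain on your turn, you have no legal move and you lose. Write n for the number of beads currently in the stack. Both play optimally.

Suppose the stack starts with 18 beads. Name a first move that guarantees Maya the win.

Work bottom-up. With no move the player to move loses. Otherwise the position is W if at least one move leads to an L position for the opponent, and L if every move leads to a W.
n=0: no move → L
n=1: no move → L
n=2: no move → L
n=3: no move → L
n=4: W (go to 0, an L position)
n=5: W (go to 1, an L position)
n=6: W (go to 2, an L position)
n=7: W (go to 3, an L position)
n=8: W (go to 2, an L position)
n=9: W (go to 3, an L position)
n=10: L (options 6(W), 4(W) are all W)
n=11: L (options 7(W), 5(W) are all W)
n=12: L (options 8(W), 6(W) are all W)
n=13: L (options 9(W), 7(W) are all W)
n=14: W (go to 10, an L position)
n=15: W (go to 11, an L position)
n=16: W (go to 12, an L position)
n=17: W (go to 13, an L position)
n=18: W (go to 12, an L position)
From 18, the L positions reachable in one move are: 12.

Remove 6, leaving 12.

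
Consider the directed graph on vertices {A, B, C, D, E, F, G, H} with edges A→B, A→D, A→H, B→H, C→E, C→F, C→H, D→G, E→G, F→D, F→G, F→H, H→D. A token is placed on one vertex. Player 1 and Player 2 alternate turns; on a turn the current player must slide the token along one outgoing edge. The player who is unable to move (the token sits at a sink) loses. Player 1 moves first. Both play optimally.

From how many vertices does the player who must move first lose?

Classify positions by backward induction: terminal positions (no move available) are L. From any other position, the mover wins iff some move reaches an L.
Every edge goes from a vertex to one that appears earlier in the order G, D, H, B, A, F, E, C, so processing vertices in that order labels each vertex after all of its successors.
G: no outgoing edge → L
D: W (go to G, an L position)
H: L (sole option D(W) is W)
B: W (go to H, an L position)
A: W (go to H, an L position)
F: W (go to H, an L position)
E: W (go to G, an L position)
C: W (go to H, an L position)
The L vertices are G, H; that is 2 in all.

2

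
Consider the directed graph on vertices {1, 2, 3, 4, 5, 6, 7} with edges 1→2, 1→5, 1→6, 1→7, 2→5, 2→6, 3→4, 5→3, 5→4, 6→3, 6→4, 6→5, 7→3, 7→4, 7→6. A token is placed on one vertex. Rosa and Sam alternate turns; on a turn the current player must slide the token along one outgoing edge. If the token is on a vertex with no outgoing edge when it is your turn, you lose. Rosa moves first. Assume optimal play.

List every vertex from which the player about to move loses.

2, 4

Classify positions by backward induction: terminal positions (no move available) are L. From any other position, the mover wins iff some move reaches an L.
Every edge goes from a vertex to one that appears earlier in the order 4, 3, 5, 6, 7, 2, 1, so processing vertices in that order labels each vertex after all of its successors.
4: no outgoing edge → L
3: W (go to 4, an L position)
5: W (go to 4, an L position)
6: W (go to 4, an L position)
7: W (go to 4, an L position)
2: L (options 6(W), 5(W) are all W)
1: W (go to 2, an L position)
Reading off the rows marked L gives the requested list; there are 2 such vertices.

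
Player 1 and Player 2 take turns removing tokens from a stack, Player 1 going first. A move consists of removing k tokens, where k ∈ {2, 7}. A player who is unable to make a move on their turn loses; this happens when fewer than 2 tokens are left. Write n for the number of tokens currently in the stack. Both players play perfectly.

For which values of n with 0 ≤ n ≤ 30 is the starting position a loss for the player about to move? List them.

Compute win/loss labels from the base case upward. A position with no move is L. Any other position is W if it can reach an L in one move, else L.
n=0: no move → L
n=1: no move → L
n=2: W (go to 0, an L position)
n=3: W (go to 1, an L position)
n=4: L (sole option 2(W) is W)
n=5: L (sole option 3(W) is W)
n=6: W (go to 4, an L position)
n=7: W (go to 5, an L position)
n=8: W (go to 1, an L position)
n=9: L (options 7(W), 2(W) are all W)
n=10: L (options 8(W), 3(W) are all W)
n=11: W (go to 9, an L position)
n=12: W (go to 10, an L position)
n=13: L (options 11(W), 6(W) are all W)
n=14: L (options 12(W), 7(W) are all W)
n=15: W (go to 13, an L position)
n=16: W (go to 14, an L position)
n=17: W (go to 10, an L position)
n=18: L (options 16(W), 11(W) are all W)
n=19: L (options 17(W), 12(W) are all W)
n=20: W (go to 18, an L position)
n=21: W (go to 19, an L position)
n=22: L (options 20(W), 15(W) are all W)
n=23: L (options 21(W), 16(W) are all W)
n=24: W (go to 22, an L position)
n=25: W (go to 23, an L position)
n=26: W (go to 19, an L position)
n=27: L (options 25(W), 20(W) are all W)
n=28: L (options 26(W), 21(W) are all W)
n=29: W (go to 27, an L position)
n=30: W (go to 28, an L position)
The losing starting values of n are exactly the entries labelled L in this table (14 of them).

0, 1, 4, 5, 9, 10, 13, 14, 18, 19, 22, 23, 27, 28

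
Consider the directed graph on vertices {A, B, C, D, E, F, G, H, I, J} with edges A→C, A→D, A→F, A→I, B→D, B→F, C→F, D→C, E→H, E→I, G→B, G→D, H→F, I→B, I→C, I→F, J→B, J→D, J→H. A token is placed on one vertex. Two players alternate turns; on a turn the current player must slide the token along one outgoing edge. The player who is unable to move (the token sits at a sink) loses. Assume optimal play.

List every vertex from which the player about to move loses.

D, E, F

Build the W/L table. Terminal = L. A non-terminal position is W if it has a move to some L; otherwise it is L.
Every edge goes from a vertex to one that appears earlier in the order F, H, C, D, B, G, J, I, E, A, so processing vertices in that order labels each vertex after all of its successors.
F: no outgoing edge → L
H: reaches L-position F → W
C: reaches L-position F → W
D: only reaches C(W), which is W → L
B: reaches L-position D → W
G: reaches L-position D → W
J: reaches L-position D → W
I: reaches L-position F → W
E: only reaches I(W), H(W), all W → L
A: reaches L-position D → W
Reading off the rows marked L gives the requested list; there are 3 such vertices.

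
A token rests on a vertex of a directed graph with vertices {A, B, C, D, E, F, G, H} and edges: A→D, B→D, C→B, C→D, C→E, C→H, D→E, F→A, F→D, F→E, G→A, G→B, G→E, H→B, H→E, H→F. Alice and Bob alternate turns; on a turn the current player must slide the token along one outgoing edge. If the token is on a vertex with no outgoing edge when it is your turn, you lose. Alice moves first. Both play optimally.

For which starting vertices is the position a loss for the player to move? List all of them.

A, B, E

Label each position W (a win for the player to move) or L (a loss). A position with no legal move is L; any other position is W exactly when some move reaches an L, and L when every move reaches a W.
Every edge goes from a vertex to one that appears earlier in the order E, D, B, A, F, H, G, C, so processing vertices in that order labels each vertex after all of its successors.
E: no outgoing edge → L
D: reaches L-position E → W
B: only reaches D(W), which is W → L
A: only reaches D(W), which is W → L
F: reaches L-position A → W
H: reaches L-position B → W
G: reaches L-position A → W
C: reaches L-position B → W
The losing starting vertices are exactly the entries labelled L in this table (3 of them).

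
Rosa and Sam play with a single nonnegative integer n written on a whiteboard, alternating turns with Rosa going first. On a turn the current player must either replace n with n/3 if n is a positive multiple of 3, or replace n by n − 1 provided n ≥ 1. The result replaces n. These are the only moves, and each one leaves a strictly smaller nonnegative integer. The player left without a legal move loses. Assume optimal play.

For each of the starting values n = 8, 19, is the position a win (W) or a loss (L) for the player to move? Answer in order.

Classify positions by backward induction: terminal positions (no move available) are L. From any other position, the mover wins iff some move reaches an L.
n=0: no move → L
n=1: reaches L-position 0 → W
n=2: only reaches 1(W), which is W → L
n=3: reaches L-position 2 → W
n=4: only reaches 3(W), which is W → L
n=5: reaches L-position 4 → W
n=6: reaches L-position 2 → W
n=7: only reaches 6(W), which is W → L
n=8: reaches L-position 7 → W
n=9: only reaches 3(W), 8(W), all W → L
n=10: reaches L-position 9 → W
n=11: only reaches 10(W), which is W → L
n=12: reaches L-position 4 → W
n=13: only reaches 12(W), which is W → L
n=14: reaches L-position 13 → W
n=15: only reaches 5(W), 14(W), all W → L
n=16: reaches L-position 15 → W
n=17: only reaches 16(W), which is W → L
n=18: reaches L-position 17 → W
n=19: only reaches 18(W), which is W → L

8: W, 19: L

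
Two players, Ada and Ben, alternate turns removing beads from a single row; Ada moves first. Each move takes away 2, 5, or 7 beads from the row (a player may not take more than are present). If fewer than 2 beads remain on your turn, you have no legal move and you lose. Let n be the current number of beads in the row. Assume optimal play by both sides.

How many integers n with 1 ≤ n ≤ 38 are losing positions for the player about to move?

11

Build the W/L table. Terminal = L. A non-terminal position is W if it has a move to some L; otherwise it is L.
n=0: no move → L
n=1: no move → L
n=2: →0(L), so W
n=3: →1(L), so W
n=4: →2(W) only, which is W, so L
n=5: →0(L), so W
n=6: →4(L), so W
n=7: →0(L), so W
n=8: →1(L), so W
n=9: →4(L), so W
n=10: →8(W), 5(W), 3(W) — all W, so L
n=11: →4(L), so W
n=12: →10(L), so W
n=13: →11(W), 8(W), 6(W) — all W, so L
n=14: →12(W), 9(W), 7(W) — all W, so L
n=15: →13(L), so W
n=16: →14(L), so W
n=17: →10(L), so W
n=18: →13(L), so W
n=19: →14(L), so W
n=20: →13(L), so W
n=21: →14(L), so W
n=22: →20(W), 17(W), 15(W) — all W, so L
n=23: →21(W), 18(W), 16(W) — all W, so L
n=24: →22(L), so W
n=25: →23(L), so W
n=26: →24(W), 21(W), 19(W) — all W, so L
n=27: →22(L), so W
n=28: →26(L), so W
n=29: →22(L), so W
n=30: →23(L), so W
n=31: →26(L), so W
n=32: →30(W), 27(W), 25(W) — all W, so L
n=33: →26(L), so W
n=34: →32(L), so W
n=35: →33(W), 30(W), 28(W) — all W, so L
n=36: →34(W), 31(W), 29(W) — all W, so L
n=37: →35(L), so W
n=38: →36(L), so W
L entries with 1 ≤ n ≤ 38 (n=0 is outside the asked range and is not counted): n = 1, 4, 10, 13, 14, 22, 23, 26, 32, 35, 36; that makes 11.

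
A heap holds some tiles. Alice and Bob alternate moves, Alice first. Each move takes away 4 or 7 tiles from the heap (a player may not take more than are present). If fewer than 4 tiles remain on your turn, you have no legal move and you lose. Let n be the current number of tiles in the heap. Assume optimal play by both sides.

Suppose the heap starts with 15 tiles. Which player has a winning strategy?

Classify positions by backward induction: terminal positions (no move available) are L. From any other position, the mover wins iff some move reaches an L.
n=0: no move → L
n=1: no move → L
n=2: no move → L
n=3: no move → L
n=4: W (go to 0, an L position)
n=5: W (go to 1, an L position)
n=6: W (go to 2, an L position)
n=7: W (go to 3, an L position)
n=8: W (go to 1, an L position)
n=9: W (go to 2, an L position)
n=10: W (go to 3, an L position)
n=11: L (options 7(W), 4(W) are all W)
n=12: L (options 8(W), 5(W) are all W)
n=13: L (options 9(W), 6(W) are all W)
n=14: L (options 10(W), 7(W) are all W)
n=15: W (go to 11, an L position)
The starting position 15 is W: Alice should remove 4, leaving 11, handing over an L position.

Alice wins.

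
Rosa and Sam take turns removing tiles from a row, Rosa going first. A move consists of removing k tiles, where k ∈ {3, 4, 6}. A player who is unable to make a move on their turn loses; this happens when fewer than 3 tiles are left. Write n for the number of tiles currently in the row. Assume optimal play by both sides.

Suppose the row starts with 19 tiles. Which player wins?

Classify positions by backward induction: terminal positions (no move available) are L. From any other position, the mover wins iff some move reaches an L.
n=0: no move → L
n=1: no move → L
n=2: no move → L
n=3: reaches L-position 0 → W
n=4: reaches L-position 1 → W
n=5: reaches L-position 2 → W
n=6: reaches L-position 2 → W
n=7: reaches L-position 1 → W
n=8: reaches L-position 2 → W
n=9: only reaches 6(W), 5(W), 3(W), all W → L
n=10: only reaches 7(W), 6(W), 4(W), all W → L
n=11: only reaches 8(W), 7(W), 5(W), all W → L
n=12: reaches L-position 9 → W
n=13: reaches L-position 10 → W
n=14: reaches L-position 11 → W
n=15: reaches L-position 11 → W
n=16: reaches L-position 10 → W
n=17: reaches L-position 11 → W
n=18: only reaches 15(W), 14(W), 12(W), all W → L
n=19: only reaches 16(W), 15(W), 13(W), all W → L
Every move from 19 reaches a W position, so the mover loses.

Sam wins.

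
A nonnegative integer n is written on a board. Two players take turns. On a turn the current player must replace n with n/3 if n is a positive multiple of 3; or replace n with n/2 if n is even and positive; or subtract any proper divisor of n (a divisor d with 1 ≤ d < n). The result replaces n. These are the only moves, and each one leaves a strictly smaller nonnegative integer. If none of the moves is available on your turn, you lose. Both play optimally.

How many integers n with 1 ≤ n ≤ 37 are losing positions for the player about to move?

14

Compute win/loss labels from the base case upward. A position with no move is L. Any other position is W if it can reach an L in one move, else L.
n=0: no move → L
n=1: no move → L
n=2: reaches L-position 1 → W
n=3: reaches L-position 1 → W
n=4: only reaches 2(W), 3(W), all W → L
n=5: reaches L-position 4 → W
n=6: reaches L-position 4 → W
n=7: only reaches 6(W), which is W → L
n=8: reaches L-position 4 → W
n=9: only reaches 3(W), 6(W), 8(W), all W → L
n=10: reaches L-position 9 → W
n=11: only reaches 10(W), which is W → L
n=12: reaches L-position 4 → W
n=13: only reaches 12(W), which is W → L
n=14: reaches L-position 7 → W
n=15: only reaches 5(W), 10(W), 12(W), 14(W), all W → L
n=16: reaches L-position 15 → W
n=17: only reaches 16(W), which is W → L
n=18: reaches L-position 9 → W
n=19: only reaches 18(W), which is W → L
n=20: reaches L-position 15 → W
n=21: reaches L-position 7 → W
n=22: reaches L-position 11 → W
n=23: only reaches 22(W), which is W → L
n=24: reaches L-position 23 → W
n=25: only reaches 20(W), 24(W), all W → L
n=26: reaches L-position 13 → W
n=27: reaches L-position 9 → W
n=28: only reaches 14(W), 21(W), 24(W), 26(W), 27(W), all W → L
n=29: reaches L-position 28 → W
n=30: reaches L-position 15 → W
n=31: only reaches 30(W), which is W → L
n=32: reaches L-position 28 → W
n=33: reaches L-position 11 → W
n=34: reaches L-position 17 → W
n=35: reaches L-position 28 → W
n=36: only reaches 12(W), 18(W), 24(W), 27(W), 30(W), 32(W), 33(W), 34(W), 35(W), all W → L
n=37: reaches L-position 36 → W
L entries with 1 ≤ n ≤ 37 (n=0 is outside the asked range and is not counted): n = 1, 4, 7, 9, 11, 13, 15, 17, 19, 23, 25, 28, 31, 36; that makes 14.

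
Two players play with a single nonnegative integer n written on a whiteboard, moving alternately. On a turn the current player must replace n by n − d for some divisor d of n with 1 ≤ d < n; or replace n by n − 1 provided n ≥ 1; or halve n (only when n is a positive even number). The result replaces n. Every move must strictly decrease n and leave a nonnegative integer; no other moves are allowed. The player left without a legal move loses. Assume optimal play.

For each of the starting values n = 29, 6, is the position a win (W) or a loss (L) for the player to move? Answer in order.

Compute win/loss labels from the base case upward. A position with no move is L. Any other position is W if it can reach an L in one move, else L.
n=0: no move → L
n=1: reaches L-position 0 → W
n=2: only reaches 1(W), which is W → L
n=3: reaches L-position 2 → W
n=4: reaches L-position 2 → W
n=5: only reaches 4(W), which is W → L
n=6: reaches L-position 5 → W
n=7: only reaches 6(W), which is W → L
n=8: reaches L-position 7 → W
n=9: only reaches 6(W), 8(W), all W → L
n=10: reaches L-position 5 → W
n=11: only reaches 10(W), which is W → L
n=12: reaches L-position 9 → W
n=13: only reaches 12(W), which is W → L
n=14: reaches L-position 7 → W
n=15: only reaches 10(W), 12(W), 14(W), all W → L
n=16: reaches L-position 15 → W
n=17: only reaches 16(W), which is W → L
n=18: reaches L-position 9 → W
n=19: only reaches 18(W), which is W → L
n=20: reaches L-position 15 → W
n=21: only reaches 14(W), 18(W), 20(W), all W → L
n=22: reaches L-position 11 → W
n=23: only reaches 22(W), which is W → L
n=24: reaches L-position 21 → W
n=25: only reaches 20(W), 24(W), all W → L
n=26: reaches L-position 13 → W
n=27: only reaches 18(W), 24(W), 26(W), all W → L
n=28: reaches L-position 21 → W
n=29: only reaches 28(W), which is W → L

29: L, 6: W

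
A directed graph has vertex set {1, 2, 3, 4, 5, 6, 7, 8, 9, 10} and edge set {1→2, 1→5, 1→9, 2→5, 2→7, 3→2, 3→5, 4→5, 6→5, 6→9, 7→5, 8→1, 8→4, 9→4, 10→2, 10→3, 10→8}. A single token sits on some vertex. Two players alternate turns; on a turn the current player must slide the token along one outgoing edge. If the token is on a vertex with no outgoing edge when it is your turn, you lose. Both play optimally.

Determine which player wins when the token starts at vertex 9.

Use the standard recursion: the mover loses at a terminal position; elsewhere, the mover wins exactly when some move hands the opponent an L position.
Every edge goes from a vertex to one that appears earlier in the order 5, 7, 4, 2, 9, 1, 8, 3, 10, 6, so processing vertices in that order labels each vertex after all of its successors.
5: no outgoing edge → L
7: reaches L-position 5 → W
4: reaches L-position 5 → W
2: reaches L-position 5 → W
9: only reaches 4(W), which is W → L
1: reaches L-position 9 → W
8: only reaches 1(W), 4(W), all W → L
3: reaches L-position 5 → W
10: reaches L-position 8 → W
6: reaches L-position 9 → W
The starting position 9 is L: whatever the player to move does, the opponent receives a W position.

The second player wins.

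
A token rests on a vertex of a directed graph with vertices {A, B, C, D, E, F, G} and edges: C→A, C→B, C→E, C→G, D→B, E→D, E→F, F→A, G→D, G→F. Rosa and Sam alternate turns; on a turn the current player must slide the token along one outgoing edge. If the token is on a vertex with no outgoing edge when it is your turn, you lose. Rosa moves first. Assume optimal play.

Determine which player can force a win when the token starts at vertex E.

Build the W/L table. Terminal = L. A non-terminal position is W if it has a move to some L; otherwise it is L.
Every edge goes from a vertex to one that appears earlier in the order B, A, F, D, G, E, C, so processing vertices in that order labels each vertex after all of its successors.
B: no outgoing edge → L
A: no outgoing edge → L
F: W (go to A, an L position)
D: W (go to B, an L position)
G: L (options D(W), F(W) are all W)
E: L (options D(W), F(W) are all W)
C: W (go to E, an L position)
The starting position E is L: whatever Rosa does, the opponent receives a W position.

Sam wins.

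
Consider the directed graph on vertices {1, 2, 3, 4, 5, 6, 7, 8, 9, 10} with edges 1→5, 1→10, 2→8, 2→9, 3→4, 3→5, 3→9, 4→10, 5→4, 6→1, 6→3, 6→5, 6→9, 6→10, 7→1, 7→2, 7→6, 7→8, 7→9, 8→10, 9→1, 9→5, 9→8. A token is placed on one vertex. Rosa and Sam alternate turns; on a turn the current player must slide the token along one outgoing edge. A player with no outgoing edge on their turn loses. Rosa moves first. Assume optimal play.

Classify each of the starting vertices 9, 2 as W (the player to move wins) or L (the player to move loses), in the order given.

Compute win/loss labels from the base case upward. A position with no move is L. Any other position is W if it can reach an L in one move, else L.
Every edge goes from a vertex to one that appears earlier in the order 10, 8, 4, 5, 1, 9, 3, 2, 6, 7, so processing vertices in that order labels each vertex after all of its successors.
10: no outgoing edge → L
8: →10(L), so W
4: →10(L), so W
5: →4(W) only, which is W, so L
1: →5(L), so W
9: →5(L), so W
3: →5(L), so W
2: →9(W), 8(W) — all W, so L
6: →5(L), so W
7: →2(L), so W

9: W, 2: L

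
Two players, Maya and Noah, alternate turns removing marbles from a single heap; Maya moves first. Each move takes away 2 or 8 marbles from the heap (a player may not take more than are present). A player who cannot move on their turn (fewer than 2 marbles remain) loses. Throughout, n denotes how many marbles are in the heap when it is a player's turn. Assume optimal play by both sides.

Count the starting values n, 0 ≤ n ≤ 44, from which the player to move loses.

Positions with no move are L. A position that does have a move is losing for the player to move precisely when every available move leads to a winning position for the opponent. Fill in the labels:
n=0: no move → L
n=1: no move → L
n=2: W (go to 0, an L position)
n=3: W (go to 1, an L position)
n=4: L (sole option 2(W) is W)
n=5: L (sole option 3(W) is W)
n=6: W (go to 4, an L position)
n=7: W (go to 5, an L position)
n=8: W (go to 0, an L position)
n=9: W (go to 1, an L position)
n=10: L (options 8(W), 2(W) are all W)
n=11: L (options 9(W), 3(W) are all W)
n=12: W (go to 10, an L position)
n=13: W (go to 11, an L position)
n=14: L (options 12(W), 6(W) are all W)
n=15: L (options 13(W), 7(W) are all W)
n=16: W (go to 14, an L position)
n=17: W (go to 15, an L position)
n=18: W (go to 10, an L position)
n=19: W (go to 11, an L position)
n=20: L (options 18(W), 12(W) are all W)
n=21: L (options 19(W), 13(W) are all W)
n=22: W (go to 20, an L position)
n=23: W (go to 21, an L position)
n=24: L (options 22(W), 16(W) are all W)
n=25: L (options 23(W), 17(W) are all W)
n=26: W (go to 24, an L position)
n=27: W (go to 25, an L position)
n=28: W (go to 20, an L position)
n=29: W (go to 21, an L position)
n=30: L (options 28(W), 22(W) are all W)
n=31: L (options 29(W), 23(W) are all W)
n=32: W (go to 30, an L position)
n=33: W (go to 31, an L position)
n=34: L (options 32(W), 26(W) are all W)
n=35: L (options 33(W), 27(W) are all W)
n=36: W (go to 34, an L position)
n=37: W (go to 35, an L position)
n=38: W (go to 30, an L position)
n=39: W (go to 31, an L position)
n=40: L (options 38(W), 32(W) are all W)
n=41: L (options 39(W), 33(W) are all W)
n=42: W (go to 40, an L position)
n=43: W (go to 41, an L position)
n=44: L (options 42(W), 36(W) are all W)
L entries with 0 ≤ n ≤ 44: n = 0, 1, 4, 5, 10, 11, 14, 15, 20, 21, 24, 25, 30, 31, 34, 35, 40, 41, 44; that makes 19.

19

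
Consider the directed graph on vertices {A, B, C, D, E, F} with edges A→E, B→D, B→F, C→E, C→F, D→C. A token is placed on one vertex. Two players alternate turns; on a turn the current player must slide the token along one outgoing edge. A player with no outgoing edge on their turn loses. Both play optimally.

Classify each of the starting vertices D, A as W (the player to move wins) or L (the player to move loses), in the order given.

Classify positions by backward induction: terminal positions (no move available) are L. From any other position, the mover wins iff some move reaches an L.
Every edge goes from a vertex to one that appears earlier in the order F, E, A, C, D, B, so processing vertices in that order labels each vertex after all of its successors.
F: no outgoing edge → L
E: no outgoing edge → L
A: →E(L), so W
C: →E(L), so W
D: →C(W) only, which is W, so L
B: →D(L), so W

D: L, A: W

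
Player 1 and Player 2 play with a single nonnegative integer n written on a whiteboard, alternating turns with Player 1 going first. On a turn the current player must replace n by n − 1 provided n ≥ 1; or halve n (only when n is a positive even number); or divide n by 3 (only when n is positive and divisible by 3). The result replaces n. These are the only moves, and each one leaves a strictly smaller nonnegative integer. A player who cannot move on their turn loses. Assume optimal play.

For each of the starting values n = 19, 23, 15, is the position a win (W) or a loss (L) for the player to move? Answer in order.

19: L, 23: L, 15: W

Work bottom-up. With no move the player to move loses. Otherwise the position is W if at least one move leads to an L position for the opponent, and L if every move leads to a W.
n=0: no move → L
n=1: →0(L), so W
n=2: →1(W) only, which is W, so L
n=3: →2(L), so W
n=4: →2(L), so W
n=5: →4(W) only, which is W, so L
n=6: →2(L), so W
n=7: →6(W) only, which is W, so L
n=8: →7(L), so W
n=9: →3(W), 8(W) — all W, so L
n=10: →5(L), so W
n=11: →10(W) only, which is W, so L
n=12: →11(L), so W
n=13: →12(W) only, which is W, so L
n=14: →7(L), so W
n=15: →5(L), so W
n=16: →8(W), 15(W) — all W, so L
n=17: →16(L), so W
n=18: →9(L), so W
n=19: →18(W) only, which is W, so L
n=20: →19(L), so W
n=21: →7(L), so W
n=22: →11(L), so W
n=23: →22(W) only, which is W, so L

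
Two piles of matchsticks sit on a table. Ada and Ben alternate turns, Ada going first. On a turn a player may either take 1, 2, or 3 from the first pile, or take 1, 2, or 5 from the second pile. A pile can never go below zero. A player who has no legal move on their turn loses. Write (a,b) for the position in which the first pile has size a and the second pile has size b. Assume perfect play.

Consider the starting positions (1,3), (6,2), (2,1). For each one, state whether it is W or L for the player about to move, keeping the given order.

(1,3): W, (6,2): L, (2,1): W

Label each position W (a win for the player to move) or L (a loss). A position with no legal move is L; any other position is W exactly when some move reaches an L, and L when every move reaches a W.
No move ever increases a pile, so every position that can arise here has a ≤ 6 and b ≤ 3; it is enough to label the cells with 0 ≤ a ≤ 6 and 0 ≤ b ≤ 3.
Every move lowers a or b (never raises either), so fill the grid row by row in increasing a, and left to right within a row: each cell's successors are then already labelled.
      b=0  b=1  b=2  b=3
a=0:    L    W    W    L
a=1:    W    L    W    W
a=2:    W    W    L    W
a=3:    W    W    W    W
a=4:    L    W    W    L
a=5:    W    L    W    W
a=6:    W    W    L    W
Cells with no legal move (terminal, hence L): (0,0).
The remaining L cells, each justified by listing all of its moves:
(0,3): L (options (0,2)(W), (0,1)(W) are all W)
(1,1): L (options (0,1)(W), (1,0)(W) are all W)
(2,2): L (options (1,2)(W), (0,2)(W), (2,1)(W), (2,0)(W) are all W)
(4,0): L (options (3,0)(W), (2,0)(W), (1,0)(W) are all W)
(4,3): L (options (3,3)(W), (2,3)(W), (1,3)(W), (4,2)(W), (4,1)(W) are all W)
(5,1): L (options (4,1)(W), (3,1)(W), (2,1)(W), (5,0)(W) are all W)
(6,2): L (options (5,2)(W), (4,2)(W), (3,2)(W), (6,1)(W), (6,0)(W) are all W)
Every other cell has at least one move into one of the L cells above, so it is W.
(1,3): the move to (0,3) reaches an L cell, so W
(6,2): one of the L cells justified above, so L
(2,1): the move to (1,1) reaches an L cell, so W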